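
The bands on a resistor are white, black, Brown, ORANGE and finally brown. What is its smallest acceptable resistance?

White → 9 (first significant figure)
Black → 0 (second significant figure)
Brown → 1 (third significant figure)
Orange → ×10^3 multiplier
Brown → ±1% tolerance
901 × 1000 = 901000 Ω
Smallest = 901000 × (1 − 1/100) = 891990 Ω.

891990 Ω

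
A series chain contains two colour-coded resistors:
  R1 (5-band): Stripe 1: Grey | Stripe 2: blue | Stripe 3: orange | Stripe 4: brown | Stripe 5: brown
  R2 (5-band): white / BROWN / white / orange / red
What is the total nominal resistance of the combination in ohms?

R1: grey, blue, orange → 863; brown ×10 → 8630 Ω.
R2: white, brown, white → 919; orange ×10^3 → 919000 Ω.
Series: 8630 + 919000 = 927630 Ω.

927630 Ω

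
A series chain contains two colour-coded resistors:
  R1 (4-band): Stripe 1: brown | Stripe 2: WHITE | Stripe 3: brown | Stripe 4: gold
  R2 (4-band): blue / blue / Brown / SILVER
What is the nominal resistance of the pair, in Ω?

R1: brown, white → 19; brown ×10 → 190 Ω.
R2: blue, blue → 66; brown ×10 → 660 Ω.
Series: 190 + 660 = 850 Ω.

850 Ω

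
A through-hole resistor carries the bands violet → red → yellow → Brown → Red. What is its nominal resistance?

Violet → 7 (first significant figure)
Red → 2 (second significant figure)
Yellow → 4 (third significant figure)
Brown → ×10 multiplier
724 × 10 = 7240 Ω

7240 Ω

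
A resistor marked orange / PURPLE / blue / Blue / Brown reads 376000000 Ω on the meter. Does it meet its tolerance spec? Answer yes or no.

Orange → 3 (first significant figure)
Violet → 7 (second significant figure)
Blue → 6 (third significant figure)
Blue → ×10^6 multiplier
Brown → ±1% tolerance
376 × 1000000 = 376000000 Ω
Allowed range: 372240000 Ω to 379760000 Ω.
376000000 Ω lies inside that range.

yes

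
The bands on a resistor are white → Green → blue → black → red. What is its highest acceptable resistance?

975.12 Ω

White → 9 (first significant figure)
Green → 5 (second significant figure)
Blue → 6 (third significant figure)
Black → ×1 multiplier
Red → ±2% tolerance
956 × 1 = 956 Ω
Highest = 956 × (1 + 2/100) = 975.12 Ω.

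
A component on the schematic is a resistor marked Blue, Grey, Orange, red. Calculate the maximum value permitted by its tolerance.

69360 Ω

Blue → 6 (first significant figure)
Grey → 8 (second significant figure)
Orange → ×10^3 multiplier
Red → ±2% tolerance
68 × 1000 = 68000 Ω
Maximum = 68000 × (1 + 2/100) = 69360 Ω.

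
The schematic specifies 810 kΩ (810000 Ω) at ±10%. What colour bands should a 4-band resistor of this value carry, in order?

810000 Ω = 81 × 10^4.
8 → grey
1 → brown
Multiplier 10^4 → yellow.
±10% tolerance → silver.

grey, brown, yellow, silver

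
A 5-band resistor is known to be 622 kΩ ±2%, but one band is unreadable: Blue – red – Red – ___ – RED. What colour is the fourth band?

orange

622000 Ω = 622 × 10^3.
The fourth band is the multiplier, 10^3, which is orange.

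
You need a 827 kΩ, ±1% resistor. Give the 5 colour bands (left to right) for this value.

grey, red, violet, orange, brown

827000 Ω = 827 × 10^3.
8 → grey
2 → red
7 → violet
Multiplier 10^3 → orange.
±1% tolerance → brown.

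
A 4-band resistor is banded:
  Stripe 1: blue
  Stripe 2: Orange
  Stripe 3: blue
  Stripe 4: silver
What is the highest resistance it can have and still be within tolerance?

Blue → 6 (first significant figure)
Orange → 3 (second significant figure)
Blue → ×10^6 multiplier
Silver → ±10% tolerance
63 × 1000000 = 63000000 Ω
Highest = 63000000 × (1 + 10/100) = 69300000 Ω.

69300000 Ω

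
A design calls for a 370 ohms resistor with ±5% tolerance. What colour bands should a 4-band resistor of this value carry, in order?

orange, violet, brown, gold

370 Ω = 37 × 10^1.
3 → orange
7 → violet
Multiplier 10^1 → brown.
±5% tolerance → gold.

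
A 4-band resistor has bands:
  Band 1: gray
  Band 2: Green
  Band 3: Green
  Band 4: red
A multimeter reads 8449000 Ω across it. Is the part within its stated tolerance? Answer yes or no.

yes

Grey → 8 (first significant figure)
Green → 5 (second significant figure)
Green → ×10^5 multiplier
Red → ±2% tolerance
85 × 100000 = 8500000 Ω
Allowed range: 8330000 Ω to 8670000 Ω.
8449000 Ω lies inside that range.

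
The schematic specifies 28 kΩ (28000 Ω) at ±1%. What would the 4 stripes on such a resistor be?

red, grey, orange, brown

28000 Ω = 28 × 10^3.
2 → red
8 → grey
Multiplier 10^3 → orange.
±1% tolerance → brown.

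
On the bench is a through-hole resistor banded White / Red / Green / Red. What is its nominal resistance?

9200000 Ω

White → 9 (first significant figure)
Red → 2 (second significant figure)
Green → ×10^5 multiplier
92 × 100000 = 9200000 Ω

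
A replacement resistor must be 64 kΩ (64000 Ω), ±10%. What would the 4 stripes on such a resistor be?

blue, yellow, orange, silver

64000 Ω = 64 × 10^3.
6 → blue
4 → yellow
Multiplier 10^3 → orange.
±10% tolerance → silver.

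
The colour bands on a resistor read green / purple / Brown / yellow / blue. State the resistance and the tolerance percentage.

Green → 5 (first significant figure)
Violet → 7 (second significant figure)
Brown → 1 (third significant figure)
Yellow → ×10^4 multiplier
Blue → ±0.25% tolerance
571 × 10000 = 5710000 Ω

5710000 Ω ±0.25%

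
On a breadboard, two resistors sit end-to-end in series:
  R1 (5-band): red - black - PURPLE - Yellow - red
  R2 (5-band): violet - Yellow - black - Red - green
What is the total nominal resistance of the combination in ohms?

R1: red, black, violet → 207; yellow ×10^4 → 2070000 Ω.
R2: violet, yellow, black → 740; red ×10^2 → 74000 Ω.
Series: 2070000 + 74000 = 2144000 Ω.

2144000 Ω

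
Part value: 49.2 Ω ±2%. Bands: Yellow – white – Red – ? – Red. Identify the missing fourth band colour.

gold

49.2 Ω = 492 × 10^-1.
The fourth band is the multiplier, 10^-1, which is gold.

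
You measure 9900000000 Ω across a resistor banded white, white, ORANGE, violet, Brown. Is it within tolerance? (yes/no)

yes

White → 9 (first significant figure)
White → 9 (second significant figure)
Orange → 3 (third significant figure)
Violet → ×10^7 multiplier
Brown → ±1% tolerance
993 × 10000000 = 9930000000 Ω
Allowed range: 9830700000 Ω to 10029300000 Ω.
9900000000 Ω lies inside that range.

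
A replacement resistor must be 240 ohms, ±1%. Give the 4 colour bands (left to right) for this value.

240 Ω = 24 × 10^1.
2 → red
4 → yellow
Multiplier 10^1 → brown.
±1% tolerance → brown.

red, yellow, brown, brown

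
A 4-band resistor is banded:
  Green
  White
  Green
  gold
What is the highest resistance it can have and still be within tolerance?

Green → 5 (first significant figure)
White → 9 (second significant figure)
Green → ×10^5 multiplier
Gold → ±5% tolerance
59 × 100000 = 5900000 Ω
Highest = 5900000 × (1 + 5/100) = 6195000 Ω.

6195000 Ω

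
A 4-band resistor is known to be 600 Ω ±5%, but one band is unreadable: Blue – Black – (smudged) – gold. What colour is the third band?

600 Ω = 60 × 10^1.
The third band is the multiplier, 10^1, which is brown.

brown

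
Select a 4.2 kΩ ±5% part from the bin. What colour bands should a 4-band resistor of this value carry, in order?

4200 Ω = 42 × 10^2.
4 → yellow
2 → red
Multiplier 10^2 → red.
±5% tolerance → gold.

yellow, red, red, gold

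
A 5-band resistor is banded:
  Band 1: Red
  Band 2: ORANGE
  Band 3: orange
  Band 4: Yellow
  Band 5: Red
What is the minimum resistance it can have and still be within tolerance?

2283400 Ω

Red → 2 (first significant figure)
Orange → 3 (second significant figure)
Orange → 3 (third significant figure)
Yellow → ×10^4 multiplier
Red → ±2% tolerance
233 × 10000 = 2330000 Ω
Minimum = 2330000 × (1 − 2/100) = 2283400 Ω.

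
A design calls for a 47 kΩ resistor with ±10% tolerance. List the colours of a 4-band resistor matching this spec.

47000 Ω = 47 × 10^3.
4 → yellow
7 → violet
Multiplier 10^3 → orange.
±10% tolerance → silver.

yellow, violet, orange, silver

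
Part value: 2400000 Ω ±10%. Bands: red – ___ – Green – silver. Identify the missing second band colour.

yellow

2400000 Ω = 24 × 10^5.
The second band gives digit 4 of the significand, and 4 is yellow.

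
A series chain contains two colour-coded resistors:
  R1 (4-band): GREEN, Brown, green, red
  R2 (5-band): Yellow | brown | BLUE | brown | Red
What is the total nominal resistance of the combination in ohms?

5104160 Ω

R1: green, brown → 51; green ×10^5 → 5100000 Ω.
R2: yellow, brown, blue → 416; brown ×10 → 4160 Ω.
Series: 5100000 + 4160 = 5104160 Ω.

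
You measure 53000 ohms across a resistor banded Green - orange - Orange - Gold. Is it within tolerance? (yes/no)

Green → 5 (first significant figure)
Orange → 3 (second significant figure)
Orange → ×10^3 multiplier
Gold → ±5% tolerance
53 × 1000 = 53000 Ω
Allowed range: 50350 Ω to 55650 Ω.
53000 ohms lies inside that range.

yes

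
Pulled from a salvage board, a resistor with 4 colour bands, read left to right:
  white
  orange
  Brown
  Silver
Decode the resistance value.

930 Ω

White → 9 (first significant figure)
Orange → 3 (second significant figure)
Brown → ×10 multiplier
93 × 10 = 930 Ω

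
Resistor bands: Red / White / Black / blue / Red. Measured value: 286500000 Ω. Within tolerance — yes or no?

yes

Red → 2 (first significant figure)
White → 9 (second significant figure)
Black → 0 (third significant figure)
Blue → ×10^6 multiplier
Red → ±2% tolerance
290 × 1000000 = 290000000 Ω
Allowed range: 284200000 Ω to 295800000 Ω.
286500000 Ω lies inside that range.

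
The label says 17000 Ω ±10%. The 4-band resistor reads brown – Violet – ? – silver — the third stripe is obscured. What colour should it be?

17000 Ω = 17 × 10^3.
The third band is the multiplier, 10^3, which is orange.

orange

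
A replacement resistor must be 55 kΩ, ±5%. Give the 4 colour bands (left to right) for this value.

green, green, orange, gold

55000 Ω = 55 × 10^3.
5 → green
5 → green
Multiplier 10^3 → orange.
±5% tolerance → gold.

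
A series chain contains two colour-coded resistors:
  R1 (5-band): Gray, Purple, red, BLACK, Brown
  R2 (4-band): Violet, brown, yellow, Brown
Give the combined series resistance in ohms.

R1: grey, violet, red → 872; black ×1 → 872 Ω.
R2: violet, brown → 71; yellow ×10^4 → 710000 Ω.
Series: 872 + 710000 = 710872 Ω.

710872 Ω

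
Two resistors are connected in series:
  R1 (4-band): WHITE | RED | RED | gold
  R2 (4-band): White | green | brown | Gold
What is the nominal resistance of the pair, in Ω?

R1: white, red → 92; red ×10^2 → 9200 Ω.
R2: white, green → 95; brown ×10 → 950 Ω.
Series: 9200 + 950 = 10150 Ω.

10150 Ω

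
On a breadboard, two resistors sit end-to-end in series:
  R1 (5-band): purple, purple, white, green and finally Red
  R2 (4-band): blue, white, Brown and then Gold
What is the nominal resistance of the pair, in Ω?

R1: violet, violet, white → 779; green ×10^5 → 77900000 Ω.
R2: blue, white → 69; brown ×10 → 690 Ω.
Series: 77900000 + 690 = 77900690 Ω.

77900690 Ω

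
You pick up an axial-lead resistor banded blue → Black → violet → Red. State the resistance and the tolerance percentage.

600000000 Ω ±2%

Blue → 6 (first significant figure)
Black → 0 (second significant figure)
Violet → ×10^7 multiplier
Red → ±2% tolerance
60 × 10000000 = 600000000 Ω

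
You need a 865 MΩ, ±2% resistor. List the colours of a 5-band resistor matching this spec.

grey, blue, green, blue, red

865000000 Ω = 865 × 10^6.
8 → grey
6 → blue
5 → green
Multiplier 10^6 → blue.
±2% tolerance → red.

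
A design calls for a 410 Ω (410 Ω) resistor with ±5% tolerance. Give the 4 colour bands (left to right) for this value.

410 Ω = 41 × 10^1.
4 → yellow
1 → brown
Multiplier 10^1 → brown.
±5% tolerance → gold.

yellow, brown, brown, gold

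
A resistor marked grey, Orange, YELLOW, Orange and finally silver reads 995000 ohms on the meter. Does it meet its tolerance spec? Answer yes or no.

Grey → 8 (first significant figure)
Orange → 3 (second significant figure)
Yellow → 4 (third significant figure)
Orange → ×10^3 multiplier
Silver → ±10% tolerance
834 × 1000 = 834000 Ω
Allowed range: 750600 Ω to 917400 Ω.
995000 ohms lies outside that range.

no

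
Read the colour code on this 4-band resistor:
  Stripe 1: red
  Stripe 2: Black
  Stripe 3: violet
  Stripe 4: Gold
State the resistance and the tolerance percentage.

200000000 Ω ±5%

Red → 2 (first significant figure)
Black → 0 (second significant figure)
Violet → ×10^7 multiplier
Gold → ±5% tolerance
20 × 10000000 = 200000000 Ω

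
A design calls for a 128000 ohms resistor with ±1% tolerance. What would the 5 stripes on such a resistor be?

brown, red, grey, orange, brown

128000 Ω = 128 × 10^3.
1 → brown
2 → red
8 → grey
Multiplier 10^3 → orange.
±1% tolerance → brown.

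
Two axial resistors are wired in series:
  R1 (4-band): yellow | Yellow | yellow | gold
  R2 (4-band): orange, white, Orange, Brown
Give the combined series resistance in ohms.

479000 Ω

R1: yellow, yellow → 44; yellow ×10^4 → 440000 Ω.
R2: orange, white → 39; orange ×10^3 → 39000 Ω.
Series: 440000 + 39000 = 479000 Ω.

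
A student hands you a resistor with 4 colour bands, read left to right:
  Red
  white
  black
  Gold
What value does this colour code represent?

Red → 2 (first significant figure)
White → 9 (second significant figure)
Black → ×1 multiplier
29 × 1 = 29 Ω

29 Ω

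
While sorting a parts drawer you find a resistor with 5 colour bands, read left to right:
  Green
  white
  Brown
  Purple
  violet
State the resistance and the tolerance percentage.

5910000000 Ω ±0.1%

Green → 5 (first significant figure)
White → 9 (second significant figure)
Brown → 1 (third significant figure)
Violet → ×10^7 multiplier
Violet → ±0.1% tolerance
591 × 10000000 = 5910000000 Ω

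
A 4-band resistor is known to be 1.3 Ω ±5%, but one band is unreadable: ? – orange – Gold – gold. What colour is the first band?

1.3 Ω = 13 × 10^-1.
The first band gives digit 1 of the significand, and 1 is brown.

brown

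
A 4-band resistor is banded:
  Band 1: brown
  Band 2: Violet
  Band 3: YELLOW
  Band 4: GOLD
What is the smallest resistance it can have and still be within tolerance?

Brown → 1 (first significant figure)
Violet → 7 (second significant figure)
Yellow → ×10^4 multiplier
Gold → ±5% tolerance
17 × 10000 = 170000 Ω
Smallest = 170000 × (1 − 5/100) = 161500 Ω.

161500 Ω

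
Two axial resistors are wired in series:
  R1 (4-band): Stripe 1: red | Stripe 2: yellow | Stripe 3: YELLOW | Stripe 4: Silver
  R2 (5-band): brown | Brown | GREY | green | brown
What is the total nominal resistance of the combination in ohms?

R1: red, yellow → 24; yellow ×10^4 → 240000 Ω.
R2: brown, brown, grey → 118; green ×10^5 → 11800000 Ω.
Series: 240000 + 11800000 = 12040000 Ω.

12040000 Ω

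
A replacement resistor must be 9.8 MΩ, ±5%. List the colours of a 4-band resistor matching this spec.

9800000 Ω = 98 × 10^5.
9 → white
8 → grey
Multiplier 10^5 → green.
±5% tolerance → gold.

white, grey, green, gold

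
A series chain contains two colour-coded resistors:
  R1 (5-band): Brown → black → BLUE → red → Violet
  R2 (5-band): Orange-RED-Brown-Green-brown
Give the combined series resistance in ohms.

32110600 Ω

R1: brown, black, blue → 106; red ×10^2 → 10600 Ω.
R2: orange, red, brown → 321; green ×10^5 → 32100000 Ω.
Series: 10600 + 32100000 = 32110600 Ω.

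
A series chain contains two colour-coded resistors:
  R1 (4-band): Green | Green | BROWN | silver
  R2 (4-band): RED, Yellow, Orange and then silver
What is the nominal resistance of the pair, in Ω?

24550 Ω

R1: green, green → 55; brown ×10 → 550 Ω.
R2: red, yellow → 24; orange ×10^3 → 24000 Ω.
Series: 550 + 24000 = 24550 Ω.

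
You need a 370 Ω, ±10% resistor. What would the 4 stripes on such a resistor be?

370 Ω = 37 × 10^1.
3 → orange
7 → violet
Multiplier 10^1 → brown.
±10% tolerance → silver.

orange, violet, brown, silver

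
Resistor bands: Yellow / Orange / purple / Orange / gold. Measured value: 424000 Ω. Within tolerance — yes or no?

yes

Yellow → 4 (first significant figure)
Orange → 3 (second significant figure)
Violet → 7 (third significant figure)
Orange → ×10^3 multiplier
Gold → ±5% tolerance
437 × 1000 = 437000 Ω
Allowed range: 415150 Ω to 458850 Ω.
424000 Ω lies inside that range.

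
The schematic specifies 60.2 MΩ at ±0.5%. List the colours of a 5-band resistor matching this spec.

60200000 Ω = 602 × 10^5.
6 → blue
0 → black
2 → red
Multiplier 10^5 → green.
±0.5% tolerance → green.

blue, black, red, green, green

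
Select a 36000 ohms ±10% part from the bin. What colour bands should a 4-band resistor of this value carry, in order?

orange, blue, orange, silver

36000 Ω = 36 × 10^3.
3 → orange
6 → blue
Multiplier 10^3 → orange.
±10% tolerance → silver.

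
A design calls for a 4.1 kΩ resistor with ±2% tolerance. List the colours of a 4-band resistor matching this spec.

4100 Ω = 41 × 10^2.
4 → yellow
1 → brown
Multiplier 10^2 → red.
±2% tolerance → red.

yellow, brown, red, red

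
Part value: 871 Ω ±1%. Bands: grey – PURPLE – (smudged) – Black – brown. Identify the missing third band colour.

871 Ω = 871 × 10^0.
The third band gives digit 1 of the significand, and 1 is brown.

brown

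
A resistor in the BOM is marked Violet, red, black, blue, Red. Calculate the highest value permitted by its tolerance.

Violet → 7 (first significant figure)
Red → 2 (second significant figure)
Black → 0 (third significant figure)
Blue → ×10^6 multiplier
Red → ±2% tolerance
720 × 1000000 = 720000000 Ω
Highest = 720000000 × (1 + 2/100) = 734400000 Ω.

734400000 Ω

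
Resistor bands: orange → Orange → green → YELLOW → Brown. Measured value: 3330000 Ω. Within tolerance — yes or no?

Orange → 3 (first significant figure)
Orange → 3 (second significant figure)
Green → 5 (third significant figure)
Yellow → ×10^4 multiplier
Brown → ±1% tolerance
335 × 10000 = 3350000 Ω
Allowed range: 3316500 Ω to 3383500 Ω.
3330000 Ω lies inside that range.

yes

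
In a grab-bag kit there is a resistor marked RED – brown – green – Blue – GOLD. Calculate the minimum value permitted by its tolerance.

204250000 Ω

Red → 2 (first significant figure)
Brown → 1 (second significant figure)
Green → 5 (third significant figure)
Blue → ×10^6 multiplier
Gold → ±5% tolerance
215 × 1000000 = 215000000 Ω
Minimum = 215000000 × (1 − 5/100) = 204250000 Ω.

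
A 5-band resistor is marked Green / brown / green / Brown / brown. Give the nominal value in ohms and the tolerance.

5150 Ω ±1%

Green → 5 (first significant figure)
Brown → 1 (second significant figure)
Green → 5 (third significant figure)
Brown → ×10 multiplier
Brown → ±1% tolerance
515 × 10 = 5150 Ω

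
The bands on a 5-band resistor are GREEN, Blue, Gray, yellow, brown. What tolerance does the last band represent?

±1%

The last band, brown, is the tolerance band.
Brown corresponds to ±1%.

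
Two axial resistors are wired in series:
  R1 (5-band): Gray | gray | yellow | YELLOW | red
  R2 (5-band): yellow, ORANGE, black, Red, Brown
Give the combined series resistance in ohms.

R1: grey, grey, yellow → 884; yellow ×10^4 → 8840000 Ω.
R2: yellow, orange, black → 430; red ×10^2 → 43000 Ω.
Series: 8840000 + 43000 = 8883000 Ω.

8883000 Ω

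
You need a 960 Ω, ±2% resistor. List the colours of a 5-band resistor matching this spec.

white, blue, black, black, red

960 Ω = 960 × 10^0.
9 → white
6 → blue
0 → black
Multiplier 10^0 → black.
±2% tolerance → red.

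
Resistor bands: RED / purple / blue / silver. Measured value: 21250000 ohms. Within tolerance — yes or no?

no

Red → 2 (first significant figure)
Violet → 7 (second significant figure)
Blue → ×10^6 multiplier
Silver → ±10% tolerance
27 × 1000000 = 27000000 Ω
Allowed range: 24300000 Ω to 29700000 Ω.
21250000 ohms lies outside that range.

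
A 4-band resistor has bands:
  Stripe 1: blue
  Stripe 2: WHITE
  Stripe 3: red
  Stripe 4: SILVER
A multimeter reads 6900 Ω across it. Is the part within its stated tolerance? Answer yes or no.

yes

Blue → 6 (first significant figure)
White → 9 (second significant figure)
Red → ×10^2 multiplier
Silver → ±10% tolerance
69 × 100 = 6900 Ω
Allowed range: 6210 Ω to 7590 Ω.
6900 Ω lies inside that range.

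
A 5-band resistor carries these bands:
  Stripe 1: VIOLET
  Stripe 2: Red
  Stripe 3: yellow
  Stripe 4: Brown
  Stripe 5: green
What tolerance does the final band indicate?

The last band, green, is the tolerance band.
Green corresponds to ±0.5%.

±0.5%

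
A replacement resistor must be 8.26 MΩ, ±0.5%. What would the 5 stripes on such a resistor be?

8260000 Ω = 826 × 10^4.
8 → grey
2 → red
6 → blue
Multiplier 10^4 → yellow.
±0.5% tolerance → green.

grey, red, blue, yellow, green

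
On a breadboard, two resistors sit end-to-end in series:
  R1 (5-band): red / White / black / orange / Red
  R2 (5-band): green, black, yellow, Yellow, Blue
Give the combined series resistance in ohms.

5330000 Ω

R1: red, white, black → 290; orange ×10^3 → 290000 Ω.
R2: green, black, yellow → 504; yellow ×10^4 → 5040000 Ω.
Series: 290000 + 5040000 = 5330000 Ω.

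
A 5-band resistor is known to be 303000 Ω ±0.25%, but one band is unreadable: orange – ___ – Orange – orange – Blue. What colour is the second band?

black

303000 Ω = 303 × 10^3.
The second band gives digit 0 of the significand, and 0 is black.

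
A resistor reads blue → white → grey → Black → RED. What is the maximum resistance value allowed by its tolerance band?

711.96 Ω

Blue → 6 (first significant figure)
White → 9 (second significant figure)
Grey → 8 (third significant figure)
Black → ×1 multiplier
Red → ±2% tolerance
698 × 1 = 698 Ω
Maximum = 698 × (1 + 2/100) = 711.96 Ω.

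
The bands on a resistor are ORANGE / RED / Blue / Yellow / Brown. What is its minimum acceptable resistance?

3227400 Ω

Orange → 3 (first significant figure)
Red → 2 (second significant figure)
Blue → 6 (third significant figure)
Yellow → ×10^4 multiplier
Brown → ±1% tolerance
326 × 10000 = 3260000 Ω
Minimum = 3260000 × (1 − 1/100) = 3227400 Ω.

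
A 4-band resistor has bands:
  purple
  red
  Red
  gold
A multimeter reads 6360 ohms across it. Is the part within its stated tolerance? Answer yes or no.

Violet → 7 (first significant figure)
Red → 2 (second significant figure)
Red → ×10^2 multiplier
Gold → ±5% tolerance
72 × 100 = 7200 Ω
Allowed range: 6840 Ω to 7560 Ω.
6360 ohms lies outside that range.

no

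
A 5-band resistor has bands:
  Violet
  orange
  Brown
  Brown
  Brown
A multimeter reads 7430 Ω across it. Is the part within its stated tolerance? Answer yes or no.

Violet → 7 (first significant figure)
Orange → 3 (second significant figure)
Brown → 1 (third significant figure)
Brown → ×10 multiplier
Brown → ±1% tolerance
731 × 10 = 7310 Ω
Allowed range: 7236.9 Ω to 7383.1 Ω.
7430 Ω lies outside that range.

no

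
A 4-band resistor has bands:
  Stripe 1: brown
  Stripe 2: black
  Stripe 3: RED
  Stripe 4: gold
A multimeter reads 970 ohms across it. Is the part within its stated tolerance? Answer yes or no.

Brown → 1 (first significant figure)
Black → 0 (second significant figure)
Red → ×10^2 multiplier
Gold → ±5% tolerance
10 × 100 = 1000 Ω
Allowed range: 950 Ω to 1050 Ω.
970 ohms lies inside that range.

yes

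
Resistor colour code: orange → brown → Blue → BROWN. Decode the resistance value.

Orange → 3 (first significant figure)
Brown → 1 (second significant figure)
Blue → ×10^6 multiplier
31 × 1000000 = 31000000 Ω

31000000 Ω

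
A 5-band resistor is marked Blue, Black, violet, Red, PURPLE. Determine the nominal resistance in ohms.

60700 Ω

Blue → 6 (first significant figure)
Black → 0 (second significant figure)
Violet → 7 (third significant figure)
Red → ×10^2 multiplier
607 × 100 = 60700 Ω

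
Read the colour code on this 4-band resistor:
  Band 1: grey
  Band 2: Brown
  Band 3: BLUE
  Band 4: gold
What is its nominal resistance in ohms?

Grey → 8 (first significant figure)
Brown → 1 (second significant figure)
Blue → ×10^6 multiplier
81 × 1000000 = 81000000 Ω

81000000 Ω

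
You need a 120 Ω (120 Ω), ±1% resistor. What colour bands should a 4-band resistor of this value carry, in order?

brown, red, brown, brown

120 Ω = 12 × 10^1.
1 → brown
2 → red
Multiplier 10^1 → brown.
±1% tolerance → brown.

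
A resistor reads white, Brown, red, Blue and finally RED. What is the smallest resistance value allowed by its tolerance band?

893760000 Ω

White → 9 (first significant figure)
Brown → 1 (second significant figure)
Red → 2 (third significant figure)
Blue → ×10^6 multiplier
Red → ±2% tolerance
912 × 1000000 = 912000000 Ω
Smallest = 912000000 × (1 − 2/100) = 893760000 Ω.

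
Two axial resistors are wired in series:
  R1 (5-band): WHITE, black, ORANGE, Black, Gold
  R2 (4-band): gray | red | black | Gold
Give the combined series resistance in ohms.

985 Ω

R1: white, black, orange → 903; black ×1 → 903 Ω.
R2: grey, red → 82; black ×1 → 82 Ω.
Series: 903 + 82 = 985 Ω.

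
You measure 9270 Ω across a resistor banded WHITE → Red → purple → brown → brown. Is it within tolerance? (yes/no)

yes

White → 9 (first significant figure)
Red → 2 (second significant figure)
Violet → 7 (third significant figure)
Brown → ×10 multiplier
Brown → ±1% tolerance
927 × 10 = 9270 Ω
Allowed range: 9177.3 Ω to 9362.7 Ω.
9270 Ω lies inside that range.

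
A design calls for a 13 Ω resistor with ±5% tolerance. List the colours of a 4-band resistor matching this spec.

13 Ω = 13 × 10^0.
1 → brown
3 → orange
Multiplier 10^0 → black.
±5% tolerance → gold.

brown, orange, black, gold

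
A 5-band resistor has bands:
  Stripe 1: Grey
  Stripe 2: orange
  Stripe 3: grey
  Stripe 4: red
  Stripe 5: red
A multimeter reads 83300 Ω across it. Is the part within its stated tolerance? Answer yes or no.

yes

Grey → 8 (first significant figure)
Orange → 3 (second significant figure)
Grey → 8 (third significant figure)
Red → ×10^2 multiplier
Red → ±2% tolerance
838 × 100 = 83800 Ω
Allowed range: 82124 Ω to 85476 Ω.
83300 Ω lies inside that range.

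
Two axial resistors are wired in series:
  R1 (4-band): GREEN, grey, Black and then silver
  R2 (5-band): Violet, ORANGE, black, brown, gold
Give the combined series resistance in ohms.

7358 Ω

R1: green, grey → 58; black ×1 → 58 Ω.
R2: violet, orange, black → 730; brown ×10 → 7300 Ω.
Series: 58 + 7300 = 7358 Ω.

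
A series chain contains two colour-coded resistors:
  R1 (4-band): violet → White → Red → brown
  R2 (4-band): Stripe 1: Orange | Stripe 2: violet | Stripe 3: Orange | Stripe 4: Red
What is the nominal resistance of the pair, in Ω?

44900 Ω

R1: violet, white → 79; red ×10^2 → 7900 Ω.
R2: orange, violet → 37; orange ×10^3 → 37000 Ω.
Series: 7900 + 37000 = 44900 Ω.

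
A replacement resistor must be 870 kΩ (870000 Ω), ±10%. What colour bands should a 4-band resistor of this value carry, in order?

870000 Ω = 87 × 10^4.
8 → grey
7 → violet
Multiplier 10^4 → yellow.
±10% tolerance → silver.

grey, violet, yellow, silver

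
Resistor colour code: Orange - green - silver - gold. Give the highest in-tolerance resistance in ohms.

0.3675 Ω

Orange → 3 (first significant figure)
Green → 5 (second significant figure)
Silver → ×0.01 multiplier
Gold → ±5% tolerance
35 × 0.01 = 0.35 Ω
Highest = 0.35 × (1 + 5/100) = 0.3675 Ω.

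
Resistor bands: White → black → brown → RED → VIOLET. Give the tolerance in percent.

±0.1%

The last band, violet, is the tolerance band.
Violet corresponds to ±0.1%.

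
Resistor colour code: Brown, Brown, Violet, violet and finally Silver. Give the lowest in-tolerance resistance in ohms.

Brown → 1 (first significant figure)
Brown → 1 (second significant figure)
Violet → 7 (third significant figure)
Violet → ×10^7 multiplier
Silver → ±10% tolerance
117 × 10000000 = 1170000000 Ω
Lowest = 1170000000 × (1 − 10/100) = 1053000000 Ω.

1053000000 Ω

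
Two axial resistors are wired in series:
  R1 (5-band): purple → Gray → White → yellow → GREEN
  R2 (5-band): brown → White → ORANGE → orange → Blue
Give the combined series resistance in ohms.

8083000 Ω

R1: violet, grey, white → 789; yellow ×10^4 → 7890000 Ω.
R2: brown, white, orange → 193; orange ×10^3 → 193000 Ω.
Series: 7890000 + 193000 = 8083000 Ω.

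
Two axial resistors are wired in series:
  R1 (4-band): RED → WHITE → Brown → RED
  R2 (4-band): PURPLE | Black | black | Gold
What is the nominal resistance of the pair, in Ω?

360 Ω

R1: red, white → 29; brown ×10 → 290 Ω.
R2: violet, black → 70; black ×1 → 70 Ω.
Series: 290 + 70 = 360 Ω.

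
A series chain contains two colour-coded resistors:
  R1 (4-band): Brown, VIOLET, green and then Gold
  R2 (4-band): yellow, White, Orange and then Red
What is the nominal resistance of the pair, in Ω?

1749000 Ω

R1: brown, violet → 17; green ×10^5 → 1700000 Ω.
R2: yellow, white → 49; orange ×10^3 → 49000 Ω.
Series: 1700000 + 49000 = 1749000 Ω.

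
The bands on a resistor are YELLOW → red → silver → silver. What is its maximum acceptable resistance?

0.462 Ω

Yellow → 4 (first significant figure)
Red → 2 (second significant figure)
Silver → ×0.01 multiplier
Silver → ±10% tolerance
42 × 0.01 = 0.42 Ω
Maximum = 0.42 × (1 + 10/100) = 0.462 Ω.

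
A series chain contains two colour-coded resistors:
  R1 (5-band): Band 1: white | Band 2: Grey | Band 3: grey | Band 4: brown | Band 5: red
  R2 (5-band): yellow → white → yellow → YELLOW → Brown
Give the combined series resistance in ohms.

R1: white, grey, grey → 988; brown ×10 → 9880 Ω.
R2: yellow, white, yellow → 494; yellow ×10^4 → 4940000 Ω.
Series: 9880 + 4940000 = 4949880 Ω.

4949880 Ω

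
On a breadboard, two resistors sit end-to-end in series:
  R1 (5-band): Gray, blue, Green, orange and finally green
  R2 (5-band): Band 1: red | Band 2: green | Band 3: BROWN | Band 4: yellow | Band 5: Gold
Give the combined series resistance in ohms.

3375000 Ω

R1: grey, blue, green → 865; orange ×10^3 → 865000 Ω.
R2: red, green, brown → 251; yellow ×10^4 → 2510000 Ω.
Series: 865000 + 2510000 = 3375000 Ω.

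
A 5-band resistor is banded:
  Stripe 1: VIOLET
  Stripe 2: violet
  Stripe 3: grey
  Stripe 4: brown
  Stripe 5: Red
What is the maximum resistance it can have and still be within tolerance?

7935.6 Ω

Violet → 7 (first significant figure)
Violet → 7 (second significant figure)
Grey → 8 (third significant figure)
Brown → ×10 multiplier
Red → ±2% tolerance
778 × 10 = 7780 Ω
Maximum = 7780 × (1 + 2/100) = 7935.6 Ω.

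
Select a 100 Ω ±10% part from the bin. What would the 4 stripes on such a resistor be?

100 Ω = 10 × 10^1.
1 → brown
0 → black
Multiplier 10^1 → brown.
±10% tolerance → silver.

brown, black, brown, silver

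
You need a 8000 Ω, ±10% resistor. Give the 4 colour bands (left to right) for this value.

8000 Ω = 80 × 10^2.
8 → grey
0 → black
Multiplier 10^2 → red.
±10% tolerance → silver.

grey, black, red, silver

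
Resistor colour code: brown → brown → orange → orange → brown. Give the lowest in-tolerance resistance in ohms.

Brown → 1 (first significant figure)
Brown → 1 (second significant figure)
Orange → 3 (third significant figure)
Orange → ×10^3 multiplier
Brown → ±1% tolerance
113 × 1000 = 113000 Ω
Lowest = 113000 × (1 − 1/100) = 111870 Ω.

111870 Ω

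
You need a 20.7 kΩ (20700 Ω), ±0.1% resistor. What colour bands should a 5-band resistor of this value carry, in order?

red, black, violet, red, violet

20700 Ω = 207 × 10^2.
2 → red
0 → black
7 → violet
Multiplier 10^2 → red.
±0.1% tolerance → violet.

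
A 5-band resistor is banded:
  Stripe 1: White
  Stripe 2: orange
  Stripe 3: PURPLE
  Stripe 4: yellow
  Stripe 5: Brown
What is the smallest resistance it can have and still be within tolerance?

White → 9 (first significant figure)
Orange → 3 (second significant figure)
Violet → 7 (third significant figure)
Yellow → ×10^4 multiplier
Brown → ±1% tolerance
937 × 10000 = 9370000 Ω
Smallest = 9370000 × (1 − 1/100) = 9276300 Ω.

9276300 Ω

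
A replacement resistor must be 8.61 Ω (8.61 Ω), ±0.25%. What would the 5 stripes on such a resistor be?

8.61 Ω = 861 × 10^-2.
8 → grey
6 → blue
1 → brown
Multiplier 10^-2 → silver.
±0.25% tolerance → blue.

grey, blue, brown, silver, blue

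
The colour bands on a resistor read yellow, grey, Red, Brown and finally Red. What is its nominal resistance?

Yellow → 4 (first significant figure)
Grey → 8 (second significant figure)
Red → 2 (third significant figure)
Brown → ×10 multiplier
482 × 10 = 4820 Ω

4820 Ω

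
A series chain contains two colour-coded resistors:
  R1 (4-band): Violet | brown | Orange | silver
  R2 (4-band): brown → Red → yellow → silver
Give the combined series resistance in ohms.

R1: violet, brown → 71; orange ×10^3 → 71000 Ω.
R2: brown, red → 12; yellow ×10^4 → 120000 Ω.
Series: 71000 + 120000 = 191000 Ω.

191000 Ω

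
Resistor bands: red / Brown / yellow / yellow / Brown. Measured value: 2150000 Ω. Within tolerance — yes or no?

yes

Red → 2 (first significant figure)
Brown → 1 (second significant figure)
Yellow → 4 (third significant figure)
Yellow → ×10^4 multiplier
Brown → ±1% tolerance
214 × 10000 = 2140000 Ω
Allowed range: 2118600 Ω to 2161400 Ω.
2150000 Ω lies inside that range.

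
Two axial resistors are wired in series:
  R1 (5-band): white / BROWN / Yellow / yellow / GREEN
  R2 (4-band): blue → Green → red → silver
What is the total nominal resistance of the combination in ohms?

R1: white, brown, yellow → 914; yellow ×10^4 → 9140000 Ω.
R2: blue, green → 65; red ×10^2 → 6500 Ω.
Series: 9140000 + 6500 = 9146500 Ω.

9146500 Ω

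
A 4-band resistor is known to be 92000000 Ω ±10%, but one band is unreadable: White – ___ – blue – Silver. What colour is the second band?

92000000 Ω = 92 × 10^6.
The second band gives digit 2 of the significand, and 2 is red.

red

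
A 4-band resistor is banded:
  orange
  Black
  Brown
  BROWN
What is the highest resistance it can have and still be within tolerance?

303 Ω

Orange → 3 (first significant figure)
Black → 0 (second significant figure)
Brown → ×10 multiplier
Brown → ±1% tolerance
30 × 10 = 300 Ω
Highest = 300 × (1 + 1/100) = 303 Ω.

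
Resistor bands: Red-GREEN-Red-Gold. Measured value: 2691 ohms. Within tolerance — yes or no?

Red → 2 (first significant figure)
Green → 5 (second significant figure)
Red → ×10^2 multiplier
Gold → ±5% tolerance
25 × 100 = 2500 Ω
Allowed range: 2375 Ω to 2625 Ω.
2691 ohms lies outside that range.

no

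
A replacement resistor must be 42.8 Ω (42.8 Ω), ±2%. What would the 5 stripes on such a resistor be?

yellow, red, grey, gold, red

42.8 Ω = 428 × 10^-1.
4 → yellow
2 → red
8 → grey
Multiplier 10^-1 → gold.
±2% tolerance → red.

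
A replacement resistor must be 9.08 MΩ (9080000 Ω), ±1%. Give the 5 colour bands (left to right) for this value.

9080000 Ω = 908 × 10^4.
9 → white
0 → black
8 → grey
Multiplier 10^4 → yellow.
±1% tolerance → brown.

white, black, grey, yellow, brown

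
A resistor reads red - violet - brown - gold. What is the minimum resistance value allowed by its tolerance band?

256.5 Ω

Red → 2 (first significant figure)
Violet → 7 (second significant figure)
Brown → ×10 multiplier
Gold → ±5% tolerance
27 × 10 = 270 Ω
Minimum = 270 × (1 − 5/100) = 256.5 Ω.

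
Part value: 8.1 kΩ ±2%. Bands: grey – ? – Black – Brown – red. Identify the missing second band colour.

brown

8100 Ω = 810 × 10^1.
The second band gives digit 1 of the significand, and 1 is brown.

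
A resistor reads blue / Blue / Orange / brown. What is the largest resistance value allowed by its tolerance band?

66660 Ω

Blue → 6 (first significant figure)
Blue → 6 (second significant figure)
Orange → ×10^3 multiplier
Brown → ±1% tolerance
66 × 1000 = 66000 Ω
Largest = 66000 × (1 + 1/100) = 66660 Ω.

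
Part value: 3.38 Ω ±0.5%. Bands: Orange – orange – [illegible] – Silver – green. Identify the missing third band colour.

grey

3.38 Ω = 338 × 10^-2.
The third band gives digit 8 of the significand, and 8 is grey.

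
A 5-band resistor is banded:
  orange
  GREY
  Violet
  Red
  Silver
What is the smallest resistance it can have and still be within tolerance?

Orange → 3 (first significant figure)
Grey → 8 (second significant figure)
Violet → 7 (third significant figure)
Red → ×10^2 multiplier
Silver → ±10% tolerance
387 × 100 = 38700 Ω
Smallest = 38700 × (1 − 10/100) = 34830 Ω.

34830 Ω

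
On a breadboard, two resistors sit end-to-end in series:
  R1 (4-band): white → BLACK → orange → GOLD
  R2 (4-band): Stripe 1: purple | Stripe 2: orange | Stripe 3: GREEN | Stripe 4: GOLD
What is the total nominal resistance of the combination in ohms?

R1: white, black → 90; orange ×10^3 → 90000 Ω.
R2: violet, orange → 73; green ×10^5 → 7300000 Ω.
Series: 90000 + 7300000 = 7390000 Ω.

7390000 Ω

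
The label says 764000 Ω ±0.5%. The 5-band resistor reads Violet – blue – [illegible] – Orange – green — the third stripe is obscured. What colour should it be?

yellow

764000 Ω = 764 × 10^3.
The third band gives digit 4 of the significand, and 4 is yellow.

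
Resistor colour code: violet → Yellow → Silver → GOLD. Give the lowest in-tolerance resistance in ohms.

Violet → 7 (first significant figure)
Yellow → 4 (second significant figure)
Silver → ×0.01 multiplier
Gold → ±5% tolerance
74 × 0.01 = 0.74 Ω
Lowest = 0.74 × (1 − 5/100) = 0.703 Ω.

0.703 Ω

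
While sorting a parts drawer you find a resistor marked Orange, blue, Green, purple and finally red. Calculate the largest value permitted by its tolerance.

Orange → 3 (first significant figure)
Blue → 6 (second significant figure)
Green → 5 (third significant figure)
Violet → ×10^7 multiplier
Red → ±2% tolerance
365 × 10000000 = 3650000000 Ω
Largest = 3650000000 × (1 + 2/100) = 3723000000 Ω.

3723000000 Ω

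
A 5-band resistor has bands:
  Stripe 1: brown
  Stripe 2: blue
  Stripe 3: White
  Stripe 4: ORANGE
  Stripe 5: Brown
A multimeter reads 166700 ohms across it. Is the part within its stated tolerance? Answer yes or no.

Brown → 1 (first significant figure)
Blue → 6 (second significant figure)
White → 9 (third significant figure)
Orange → ×10^3 multiplier
Brown → ±1% tolerance
169 × 1000 = 169000 Ω
Allowed range: 167310 Ω to 170690 Ω.
166700 ohms lies outside that range.

no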